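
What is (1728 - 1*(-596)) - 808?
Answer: 1516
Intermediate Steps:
(1728 - 1*(-596)) - 808 = (1728 + 596) - 808 = 2324 - 808 = 1516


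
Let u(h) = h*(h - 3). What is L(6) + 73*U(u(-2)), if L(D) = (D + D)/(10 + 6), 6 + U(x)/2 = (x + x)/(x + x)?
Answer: -2917/4 ≈ -729.25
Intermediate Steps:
u(h) = h*(-3 + h)
U(x) = -10 (U(x) = -12 + 2*((x + x)/(x + x)) = -12 + 2*((2*x)/((2*x))) = -12 + 2*((2*x)*(1/(2*x))) = -12 + 2*1 = -12 + 2 = -10)
L(D) = D/8 (L(D) = (2*D)/16 = (2*D)*(1/16) = D/8)
L(6) + 73*U(u(-2)) = (⅛)*6 + 73*(-10) = ¾ - 730 = -2917/4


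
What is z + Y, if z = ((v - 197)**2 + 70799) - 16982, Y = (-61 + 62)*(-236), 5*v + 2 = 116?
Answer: 2098166/25 ≈ 83927.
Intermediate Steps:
v = 114/5 (v = -2/5 + (1/5)*116 = -2/5 + 116/5 = 114/5 ≈ 22.800)
Y = -236 (Y = 1*(-236) = -236)
z = 2104066/25 (z = ((114/5 - 197)**2 + 70799) - 16982 = ((-871/5)**2 + 70799) - 16982 = (758641/25 + 70799) - 16982 = 2528616/25 - 16982 = 2104066/25 ≈ 84163.)
z + Y = 2104066/25 - 236 = 2098166/25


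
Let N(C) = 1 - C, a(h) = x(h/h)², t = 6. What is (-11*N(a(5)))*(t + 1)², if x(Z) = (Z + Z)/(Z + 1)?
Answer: 0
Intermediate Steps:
x(Z) = 2*Z/(1 + Z) (x(Z) = (2*Z)/(1 + Z) = 2*Z/(1 + Z))
a(h) = 1 (a(h) = (2*(h/h)/(1 + h/h))² = (2*1/(1 + 1))² = (2*1/2)² = (2*1*(½))² = 1² = 1)
(-11*N(a(5)))*(t + 1)² = (-11*(1 - 1*1))*(6 + 1)² = -11*(1 - 1)*7² = -11*0*49 = 0*49 = 0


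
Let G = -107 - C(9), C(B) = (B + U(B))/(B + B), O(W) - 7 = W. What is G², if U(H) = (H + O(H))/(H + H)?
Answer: 1214871025/104976 ≈ 11573.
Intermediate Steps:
O(W) = 7 + W
U(H) = (7 + 2*H)/(2*H) (U(H) = (H + (7 + H))/(H + H) = (7 + 2*H)/((2*H)) = (7 + 2*H)*(1/(2*H)) = (7 + 2*H)/(2*H))
C(B) = (B + (7/2 + B)/B)/(2*B) (C(B) = (B + (7/2 + B)/B)/(B + B) = (B + (7/2 + B)/B)/((2*B)) = (B + (7/2 + B)/B)*(1/(2*B)) = (B + (7/2 + B)/B)/(2*B))
G = -34855/324 (G = -107 - (7 + 2*9 + 2*9²)/(4*9²) = -107 - (7 + 18 + 2*81)/(4*81) = -107 - (7 + 18 + 162)/(4*81) = -107 - 187/(4*81) = -107 - 1*187/324 = -107 - 187/324 = -34855/324 ≈ -107.58)
G² = (-34855/324)² = 1214871025/104976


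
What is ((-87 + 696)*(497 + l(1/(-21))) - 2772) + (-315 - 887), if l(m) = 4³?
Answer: 337675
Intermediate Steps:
l(m) = 64
((-87 + 696)*(497 + l(1/(-21))) - 2772) + (-315 - 887) = ((-87 + 696)*(497 + 64) - 2772) + (-315 - 887) = (609*561 - 2772) - 1202 = (341649 - 2772) - 1202 = 338877 - 1202 = 337675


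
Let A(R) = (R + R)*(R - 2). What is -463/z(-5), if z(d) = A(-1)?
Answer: -463/6 ≈ -77.167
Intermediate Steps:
A(R) = 2*R*(-2 + R) (A(R) = (2*R)*(-2 + R) = 2*R*(-2 + R))
z(d) = 6 (z(d) = 2*(-1)*(-2 - 1) = 2*(-1)*(-3) = 6)
-463/z(-5) = -463/6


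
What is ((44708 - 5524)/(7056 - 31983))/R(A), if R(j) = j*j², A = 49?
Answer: -39184/2932636623 ≈ -1.3361e-5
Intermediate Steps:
R(j) = j³
((44708 - 5524)/(7056 - 31983))/R(A) = ((44708 - 5524)/(7056 - 31983))/(49³) = (39184/(-24927))/117649 = (39184*(-1/24927))*(1/117649) = -39184/24927*1/117649 = -39184/2932636623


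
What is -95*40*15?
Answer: -57000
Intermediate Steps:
-95*40*15 = -3800*15 = -57000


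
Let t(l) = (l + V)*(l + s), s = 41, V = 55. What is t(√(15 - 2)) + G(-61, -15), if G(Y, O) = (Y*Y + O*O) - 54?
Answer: 6160 + 96*√13 ≈ 6506.1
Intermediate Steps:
G(Y, O) = -54 + O² + Y² (G(Y, O) = (Y² + O²) - 54 = (O² + Y²) - 54 = -54 + O² + Y²)
t(l) = (41 + l)*(55 + l) (t(l) = (l + 55)*(l + 41) = (55 + l)*(41 + l) = (41 + l)*(55 + l))
t(√(15 - 2)) + G(-61, -15) = (2255 + (√(15 - 2))² + 96*√(15 - 2)) + (-54 + (-15)² + (-61)²) = (2255 + (√13)² + 96*√13) + (-54 + 225 + 3721) = (2255 + 13 + 96*√13) + 3892 = (2268 + 96*√13) + 3892 = 6160 + 96*√13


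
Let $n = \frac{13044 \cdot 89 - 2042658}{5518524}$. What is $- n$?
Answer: $\frac{146957}{919754} \approx 0.15978$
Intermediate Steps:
$n = - \frac{146957}{919754}$ ($n = \left(1160916 - 2042658\right) \frac{1}{5518524} = \left(-881742\right) \frac{1}{5518524} = - \frac{146957}{919754} \approx -0.15978$)
$- n = \left(-1\right) \left(- \frac{146957}{919754}\right) = \frac{146957}{919754}$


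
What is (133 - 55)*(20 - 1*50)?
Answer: -2340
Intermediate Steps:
(133 - 55)*(20 - 1*50) = 78*(20 - 50) = 78*(-30) = -2340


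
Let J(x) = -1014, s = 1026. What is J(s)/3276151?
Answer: -1014/3276151 ≈ -0.00030951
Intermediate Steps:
J(s)/3276151 = -1014/3276151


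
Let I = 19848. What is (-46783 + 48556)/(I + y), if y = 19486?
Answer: 1773/39334 ≈ 0.045076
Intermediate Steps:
(-46783 + 48556)/(I + y) = (-46783 + 48556)/(19848 + 19486) = 1773/39334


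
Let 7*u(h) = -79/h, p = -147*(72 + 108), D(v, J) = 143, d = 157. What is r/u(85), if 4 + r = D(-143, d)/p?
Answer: 1801711/59724 ≈ 30.167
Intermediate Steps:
p = -26460 (p = -147*180 = -26460)
u(h) = -79/(7*h) (u(h) = (-79/h)/7 = -79/(7*h))
r = -105983/26460 (r = -4 + 143/(-26460) = -4 + 143*(-1/26460) = -4 - 143/26460 = -105983/26460 ≈ -4.0054)
r/u(85) = -105983/(26460*((-79/7/85))) = -105983/(26460*((-79/7*1/85))) = -105983/(26460*(-79/595)) = -105983/26460*(-595/79) = 1801711/59724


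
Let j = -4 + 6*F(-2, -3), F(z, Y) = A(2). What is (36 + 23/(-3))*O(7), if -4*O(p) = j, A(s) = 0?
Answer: 85/3 ≈ 28.333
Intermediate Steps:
F(z, Y) = 0
j = -4 (j = -4 + 6*0 = -4 + 0 = -4)
O(p) = 1 (O(p) = -¼*(-4) = 1)
(36 + 23/(-3))*O(7) = (36 + 23/(-3))*1 = (36 + 23*(-⅓))*1 = (36 - 23/3)*1 = (85/3)*1 = 85/3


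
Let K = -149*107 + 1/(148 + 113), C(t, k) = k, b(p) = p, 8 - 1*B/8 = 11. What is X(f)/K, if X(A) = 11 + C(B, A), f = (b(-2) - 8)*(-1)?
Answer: -783/594446 ≈ -0.0013172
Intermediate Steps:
B = -24 (B = 64 - 8*11 = 64 - 88 = -24)
f = 10 (f = (-2 - 8)*(-1) = -10*(-1) = 10)
X(A) = 11 + A
K = -4161122/261 (K = -15943 + 1/261 = -4161122/261 ≈ -15943.)
X(f)/K = (11 + 10)/(-4161122/261) = 21*(-261/4161122) = -783/594446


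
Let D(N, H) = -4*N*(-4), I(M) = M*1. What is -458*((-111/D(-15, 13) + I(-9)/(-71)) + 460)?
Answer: -599097663/2840 ≈ -2.1095e+5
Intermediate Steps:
I(M) = M
D(N, H) = 16*N
-458*((-111/D(-15, 13) + I(-9)/(-71)) + 460) = -458*((-111/(16*(-15)) - 9/(-71)) + 460) = -458*((-111/(-240) - 9*(-1/71)) + 460) = -458*((-111*(-1/240) + 9/71) + 460) = -458*((37/80 + 9/71) + 460) = -458*(3347/5680 + 460) = -458*2616147/5680 = -599097663/2840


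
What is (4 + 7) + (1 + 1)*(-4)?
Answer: 3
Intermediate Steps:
(4 + 7) + (1 + 1)*(-4) = 11 + 2*(-4) = 11 - 8 = 3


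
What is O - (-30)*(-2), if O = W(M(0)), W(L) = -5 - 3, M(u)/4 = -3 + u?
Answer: -68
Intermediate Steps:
M(u) = -12 + 4*u (M(u) = 4*(-3 + u) = -12 + 4*u)
W(L) = -8
O = -8
O - (-30)*(-2) = -8 - (-30)*(-2) = -8 - 10*6 = -8 - 60 = -68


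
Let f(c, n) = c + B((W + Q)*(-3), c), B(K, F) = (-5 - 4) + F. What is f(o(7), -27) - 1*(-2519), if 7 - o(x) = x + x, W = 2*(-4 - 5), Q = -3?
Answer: 2496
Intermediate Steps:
W = -18 (W = 2*(-9) = -18)
o(x) = 7 - 2*x (o(x) = 7 - (x + x) = 7 - 2*x)
B(K, F) = -9 + F
f(c, n) = -9 + 2*c (f(c, n) = c + (-9 + c) = -9 + 2*c)
f(o(7), -27) - 1*(-2519) = (-9 + 2*(7 - 2*7)) - 1*(-2519) = (-9 + 2*(7 - 14)) + 2519 = (-9 + 2*(-7)) + 2519 = (-9 - 14) + 2519 = -23 + 2519 = 2496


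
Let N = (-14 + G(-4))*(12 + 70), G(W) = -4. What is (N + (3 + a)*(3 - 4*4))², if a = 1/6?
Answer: 82864609/36 ≈ 2.3018e+6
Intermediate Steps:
a = ⅙ ≈ 0.16667
N = -1476 (N = (-14 - 4)*(12 + 70) = -18*82 = -1476)
(N + (3 + a)*(3 - 4*4))² = (-1476 + (3 + ⅙)*(3 - 4*4))² = (-1476 + 19*(3 - 16)/6)² = (-1476 + (19/6)*(-13))² = (-1476 - 247/6)² = (-9103/6)² = 82864609/36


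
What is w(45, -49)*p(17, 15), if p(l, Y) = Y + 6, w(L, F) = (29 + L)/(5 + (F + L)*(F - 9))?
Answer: 518/79 ≈ 6.5570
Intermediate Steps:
w(L, F) = (29 + L)/(5 + (-9 + F)*(F + L)) (w(L, F) = (29 + L)/(5 + (F + L)*(-9 + F)) = (29 + L)/(5 + (-9 + F)*(F + L)))
p(l, Y) = 6 + Y
w(45, -49)*p(17, 15) = ((29 + 45)/(5 + (-49)**2 - 9*(-49) - 9*45 - 49*45))*(6 + 15) = (74/(5 + 2401 + 441 - 405 - 2205))*21 = (74/237)*21 = 518/79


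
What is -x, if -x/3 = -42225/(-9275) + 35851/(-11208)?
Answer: 5629591/1386056 ≈ 4.0616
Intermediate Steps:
x = -5629591/1386056 (x = -3*(-42225/(-9275) + 35851/(-11208)) = -3*(-42225*(-1/9275) + 35851*(-1/11208)) = -3*(1689/371 - 35851/11208) = -3*5629591/4158168 = -5629591/1386056 ≈ -4.0616)
-x = -1*(-5629591/1386056) = 5629591/1386056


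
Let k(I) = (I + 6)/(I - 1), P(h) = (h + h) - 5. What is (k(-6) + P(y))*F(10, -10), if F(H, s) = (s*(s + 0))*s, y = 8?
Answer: -11000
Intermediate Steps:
P(h) = -5 + 2*h (P(h) = 2*h - 5 = -5 + 2*h)
k(I) = (6 + I)/(-1 + I)
F(H, s) = s**3 (F(H, s) = (s*s)*s = s**2*s = s**3)
(k(-6) + P(y))*F(10, -10) = ((6 - 6)/(-1 - 6) + (-5 + 2*8))*(-10)**3 = (0/(-7) + (-5 + 16))*(-1000) = (-1/7*0 + 11)*(-1000) = (0 + 11)*(-1000) = 11*(-1000) = -11000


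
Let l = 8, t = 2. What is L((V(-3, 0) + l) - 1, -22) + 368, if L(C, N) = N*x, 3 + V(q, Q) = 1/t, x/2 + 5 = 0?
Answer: 588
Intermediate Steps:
x = -10 (x = -10 + 2*0 = -10 + 0 = -10)
V(q, Q) = -5/2 (V(q, Q) = -3 + 1/2 = -3 + ½ = -5/2)
L(C, N) = -10*N (L(C, N) = N*(-10) = -10*N)
L((V(-3, 0) + l) - 1, -22) + 368 = -10*(-22) + 368 = 220 + 368 = 588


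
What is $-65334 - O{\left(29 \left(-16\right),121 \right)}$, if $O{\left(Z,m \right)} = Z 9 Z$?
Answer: $-2002998$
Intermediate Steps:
$O{\left(Z,m \right)} = 9 Z^{2}$ ($O{\left(Z,m \right)} = 9 Z Z = 9 Z^{2}$)
$-65334 - O{\left(29 \left(-16\right),121 \right)} = -65334 - 9 \left(29 \left(-16\right)\right)^{2} = -65334 - 9 \left(-464\right)^{2} = -65334 - 9 \cdot 215296 = -65334 - 1937664 = -2002998$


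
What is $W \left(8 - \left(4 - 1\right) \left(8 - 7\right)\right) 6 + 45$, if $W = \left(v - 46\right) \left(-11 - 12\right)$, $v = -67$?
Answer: $78015$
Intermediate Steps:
$W = 2599$ ($W = \left(-67 - 46\right) \left(-11 - 12\right) = \left(-113\right) \left(-23\right) = 2599$)
$W \left(8 - \left(4 - 1\right) \left(8 - 7\right)\right) 6 + 45 = 2599 \left(8 - \left(4 - 1\right) \left(8 - 7\right)\right) 6 + 45 = 2599 \left(8 - 3 \cdot 1\right) 6 + 45 = 2599 \left(8 - 3\right) 6 + 45 = 2599 \cdot 5 \cdot 6 + 45 = 2599 \cdot 30 + 45 = 77970 + 45 = 78015$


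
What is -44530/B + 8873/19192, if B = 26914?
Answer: -307905919/258266744 ≈ -1.1922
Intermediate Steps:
-44530/B + 8873/19192 = -44530/26914 + 8873/19192 = -44530*1/26914 + 8873*(1/19192) = -22265/13457 + 8873/19192 = -307905919/258266744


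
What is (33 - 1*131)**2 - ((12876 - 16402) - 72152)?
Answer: 85282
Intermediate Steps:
(33 - 1*131)**2 - ((12876 - 16402) - 72152) = (33 - 131)**2 - (-3526 - 72152) = (-98)**2 - 1*(-75678) = 9604 + 75678 = 85282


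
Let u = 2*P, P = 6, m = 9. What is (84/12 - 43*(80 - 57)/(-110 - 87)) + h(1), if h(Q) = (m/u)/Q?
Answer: 10063/788 ≈ 12.770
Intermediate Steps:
u = 12 (u = 2*6 = 12)
h(Q) = 3/(4*Q) (h(Q) = (9/12)/Q = (9*(1/12))/Q = 3/(4*Q))
(84/12 - 43*(80 - 57)/(-110 - 87)) + h(1) = (84/12 - 43*(80 - 57)/(-110 - 87)) + (3/4)/1 = (84*(1/12) - 43/((-197/23))) + (3/4)*1 = (7 - 43/((-197*1/23))) + 3/4 = (7 - 43/(-197/23)) + 3/4 = (7 - 43*(-23/197)) + 3/4 = (7 + 989/197) + 3/4 = 2368/197 + 3/4 = 10063/788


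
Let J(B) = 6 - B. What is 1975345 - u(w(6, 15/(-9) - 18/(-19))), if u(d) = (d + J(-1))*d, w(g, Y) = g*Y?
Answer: 713103727/361 ≈ 1.9754e+6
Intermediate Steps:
w(g, Y) = Y*g
u(d) = d*(7 + d) (u(d) = (d + (6 - 1*(-1)))*d = (d + (6 + 1))*d = (d + 7)*d = (7 + d)*d = d*(7 + d))
1975345 - u(w(6, 15/(-9) - 18/(-19))) = 1975345 - (15/(-9) - 18/(-19))*6*(7 + (15/(-9) - 18/(-19))*6) = 1975345 - (15*(-1/9) - 18*(-1/19))*6*(7 + (15*(-1/9) - 18*(-1/19))*6) = 1975345 - (-5/3 + 18/19)*6*(7 + (-5/3 + 18/19)*6) = 1975345 - (-41/57*6)*(7 - 41/57*6) = 1975345 - (-82)*(7 - 82/19)/19 = 1975345 - (-82)*51/(19*19) = 1975345 - 1*(-4182/361) = 1975345 + 4182/361 = 713103727/361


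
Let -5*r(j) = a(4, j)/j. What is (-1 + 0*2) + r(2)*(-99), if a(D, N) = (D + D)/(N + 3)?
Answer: 371/25 ≈ 14.840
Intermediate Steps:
a(D, N) = 2*D/(3 + N) (a(D, N) = (2*D)/(3 + N) = 2*D/(3 + N))
r(j) = -8/(5*j*(3 + j)) (r(j) = -2*4/(3 + j)/(5*j) = -8/(3 + j)/(5*j) = -8/(5*j*(3 + j)))
(-1 + 0*2) + r(2)*(-99) = (-1 + 0*2) - 8/5/(2*(3 + 2))*(-99) = (-1 + 0) - 8/5*½/5*(-99) = -1 - 8/5*½*⅕*(-99) = -1 - 4/25*(-99) = -1 + 396/25 = 371/25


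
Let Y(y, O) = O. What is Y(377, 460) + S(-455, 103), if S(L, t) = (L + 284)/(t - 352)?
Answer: 38237/83 ≈ 460.69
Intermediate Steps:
S(L, t) = (284 + L)/(-352 + t)
Y(377, 460) + S(-455, 103) = 460 + (284 - 455)/(-352 + 103) = 460 - 171/(-249) = 460 - 1/249*(-171) = 460 + 57/83 = 38237/83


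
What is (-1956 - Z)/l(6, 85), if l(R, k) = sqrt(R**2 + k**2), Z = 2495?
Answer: -4451*sqrt(7261)/7261 ≈ -52.235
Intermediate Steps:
(-1956 - Z)/l(6, 85) = (-1956 - 1*2495)/(sqrt(6**2 + 85**2)) = (-1956 - 2495)/(sqrt(36 + 7225)) = -4451*sqrt(7261)/7261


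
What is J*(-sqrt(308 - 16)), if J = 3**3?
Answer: -54*sqrt(73) ≈ -461.38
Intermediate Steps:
J = 27
J*(-sqrt(308 - 16)) = 27*(-sqrt(308 - 16)) = 27*(-sqrt(292)) = 27*(-2*sqrt(73)) = -54*sqrt(73)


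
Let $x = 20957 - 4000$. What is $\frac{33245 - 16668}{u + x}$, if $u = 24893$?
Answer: $\frac{16577}{41850} \approx 0.39611$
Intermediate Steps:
$x = 16957$ ($x = 20957 - 4000 = 16957$)
$\frac{33245 - 16668}{u + x} = \frac{33245 - 16668}{24893 + 16957} = \frac{16577}{41850}$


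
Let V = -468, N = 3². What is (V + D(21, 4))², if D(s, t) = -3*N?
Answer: 245025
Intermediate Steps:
N = 9
D(s, t) = -27 (D(s, t) = -3*9 = -27)
(V + D(21, 4))² = (-468 - 27)² = (-495)² = 245025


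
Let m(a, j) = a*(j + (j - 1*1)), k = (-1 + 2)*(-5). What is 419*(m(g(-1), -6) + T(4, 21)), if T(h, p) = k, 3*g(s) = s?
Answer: -838/3 ≈ -279.33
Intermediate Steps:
k = -5 (k = 1*(-5) = -5)
g(s) = s/3
T(h, p) = -5
m(a, j) = a*(-1 + 2*j) (m(a, j) = a*(j + (j - 1)) = a*(j + (-1 + j)) = a*(-1 + 2*j))
419*(m(g(-1), -6) + T(4, 21)) = 419*(((⅓)*(-1))*(-1 + 2*(-6)) - 5) = 419*(-(-1 - 12)/3 - 5) = 419*(-⅓*(-13) - 5) = 419*(13/3 - 5) = 419*(-⅔) = -838/3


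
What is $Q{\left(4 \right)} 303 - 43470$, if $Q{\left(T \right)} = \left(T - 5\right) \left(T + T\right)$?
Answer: $-45894$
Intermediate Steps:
$Q{\left(T \right)} = 2 T \left(-5 + T\right)$ ($Q{\left(T \right)} = \left(-5 + T\right) 2 T = 2 T \left(-5 + T\right)$)
$Q{\left(4 \right)} 303 - 43470 = 2 \cdot 4 \left(-5 + 4\right) 303 - 43470 = 2 \cdot 4 \left(-1\right) 303 - 43470 = \left(-8\right) 303 - 43470 = -2424 - 43470 = -45894$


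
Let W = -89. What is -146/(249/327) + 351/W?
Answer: -1445479/7387 ≈ -195.68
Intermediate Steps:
-146/(249/327) + 351/W = -146/(249/327) + 351/(-89) = -146/(249*(1/327)) + 351*(-1/89) = -146/83/109 - 351/89 = -146*109/83 - 351/89 = -15914/83 - 351/89 = -1445479/7387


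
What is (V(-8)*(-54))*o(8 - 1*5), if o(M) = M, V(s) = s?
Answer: 1296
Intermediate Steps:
(V(-8)*(-54))*o(8 - 1*5) = (-8*(-54))*(8 - 1*5) = 432*(8 - 5) = 432*3 = 1296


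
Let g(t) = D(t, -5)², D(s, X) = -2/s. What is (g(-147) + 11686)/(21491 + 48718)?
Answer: 8707682/52315389 ≈ 0.16645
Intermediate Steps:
g(t) = 4/t² (g(t) = (-2/t)² = 4/t²)
(g(-147) + 11686)/(21491 + 48718) = (4/(-147)² + 11686)/(21491 + 48718) = (4*(1/21609) + 11686)/70209 = (4/21609 + 11686)*(1/70209) = (252522778/21609)*(1/70209) = 8707682/52315389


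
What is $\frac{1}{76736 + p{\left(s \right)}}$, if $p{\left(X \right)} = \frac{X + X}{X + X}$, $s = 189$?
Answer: $\frac{1}{76737} \approx 1.3032 \cdot 10^{-5}$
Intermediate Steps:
$p{\left(X \right)} = 1$ ($p{\left(X \right)} = \frac{2 X}{2 X} = 2 X \frac{1}{2 X} = 1$)
$\frac{1}{76736 + p{\left(s \right)}} = \frac{1}{76736 + 1} = \frac{1}{76737}$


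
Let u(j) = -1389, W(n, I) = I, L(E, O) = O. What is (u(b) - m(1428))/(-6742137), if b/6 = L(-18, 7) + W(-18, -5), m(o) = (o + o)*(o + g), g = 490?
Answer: 1826399/2247379 ≈ 0.81268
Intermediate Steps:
m(o) = 2*o*(490 + o) (m(o) = (o + o)*(o + 490) = (2*o)*(490 + o) = 2*o*(490 + o))
b = 12 (b = 6*(7 - 5) = 6*2 = 12)
(u(b) - m(1428))/(-6742137) = (-1389 - 2*1428*(490 + 1428))/(-6742137) = (-1389 - 2*1428*1918)*(-1/6742137) = (-1389 - 1*5477808)*(-1/6742137) = (-1389 - 5477808)*(-1/6742137) = -5479197*(-1/6742137) = 1826399/2247379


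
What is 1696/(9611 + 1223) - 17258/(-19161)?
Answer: 109735114/103795137 ≈ 1.0572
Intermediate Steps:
1696/(9611 + 1223) - 17258/(-19161) = 1696/10834 - 17258*(-1/19161) = 1696*(1/10834) + 17258/19161 = 848/5417 + 17258/19161 = 109735114/103795137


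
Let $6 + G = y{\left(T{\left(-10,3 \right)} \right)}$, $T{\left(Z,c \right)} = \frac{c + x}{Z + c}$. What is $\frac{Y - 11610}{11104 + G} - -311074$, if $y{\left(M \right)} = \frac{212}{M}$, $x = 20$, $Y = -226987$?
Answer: $\frac{78935761249}{253770} \approx 3.1105 \cdot 10^{5}$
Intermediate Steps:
$T{\left(Z,c \right)} = \frac{20 + c}{Z + c}$ ($T{\left(Z,c \right)} = \frac{c + 20}{Z + c} = \frac{20 + c}{Z + c}$)
$G = - \frac{1622}{23}$ ($G = -6 + \frac{212}{\frac{1}{-10 + 3} \left(20 + 3\right)} = -6 + \frac{212}{\frac{1}{-7} \cdot 23} = -6 + \frac{212}{\left(- \frac{1}{7}\right) 23} = -6 + \frac{212}{- \frac{23}{7}} = -6 + 212 \left(- \frac{7}{23}\right) = -6 - \frac{1484}{23} = - \frac{1622}{23} \approx -70.522$)
$\frac{Y - 11610}{11104 + G} - -311074 = \frac{-226987 - 11610}{11104 - \frac{1622}{23}} - -311074 = - \frac{238597}{\frac{253770}{23}} + 311074 = \left(-238597\right) \frac{23}{253770} + 311074 = - \frac{5487731}{253770} + 311074 = \frac{78935761249}{253770}$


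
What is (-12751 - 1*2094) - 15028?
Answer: -29873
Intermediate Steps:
(-12751 - 1*2094) - 15028 = (-12751 - 2094) - 15028 = -14845 - 15028 = -29873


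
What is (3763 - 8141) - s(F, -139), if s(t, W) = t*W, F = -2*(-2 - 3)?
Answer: -2988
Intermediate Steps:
F = 10 (F = -2*(-5) = 10)
s(t, W) = W*t
(3763 - 8141) - s(F, -139) = (3763 - 8141) - (-139)*10 = -4378 - 1*(-1390) = -4378 + 1390 = -2988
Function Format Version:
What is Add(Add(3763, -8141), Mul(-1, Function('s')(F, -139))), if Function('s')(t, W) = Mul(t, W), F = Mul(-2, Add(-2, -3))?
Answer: -2988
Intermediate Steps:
F = 10 (F = Mul(-2, -5) = 10)
Function('s')(t, W) = Mul(W, t)
Add(Add(3763, -8141), Mul(-1, Function('s')(F, -139))) = Add(Add(3763, -8141), Mul(-1, Mul(-139, 10))) = Add(-4378, Mul(-1, -1390)) = Add(-4378, 1390) = -2988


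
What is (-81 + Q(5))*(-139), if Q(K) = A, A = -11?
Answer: 12788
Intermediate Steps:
Q(K) = -11
(-81 + Q(5))*(-139) = (-81 - 11)*(-139) = -92*(-139) = 12788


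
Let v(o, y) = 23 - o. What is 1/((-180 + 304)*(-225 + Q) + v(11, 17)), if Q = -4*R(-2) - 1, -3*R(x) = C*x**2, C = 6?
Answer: -1/24044 ≈ -4.1590e-5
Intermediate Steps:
R(x) = -2*x**2
Q = 31 (Q = -(-8)*(-2)**2 - 1 = -(-8)*4 - 1 = -4*(-8) - 1 = 32 - 1 = 31)
1/((-180 + 304)*(-225 + Q) + v(11, 17)) = 1/((-180 + 304)*(-225 + 31) + (23 - 1*11)) = 1/(124*(-194) + (23 - 11)) = 1/(-24056 + 12) = 1/(-24044) = -1/24044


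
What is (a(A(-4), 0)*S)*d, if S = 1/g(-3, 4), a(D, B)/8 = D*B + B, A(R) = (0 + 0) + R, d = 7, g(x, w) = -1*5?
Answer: 0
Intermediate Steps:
g(x, w) = -5
A(R) = R (A(R) = 0 + R = R)
a(D, B) = 8*B + 8*B*D (a(D, B) = 8*(D*B + B) = 8*(B*D + B) = 8*(B + B*D) = 8*B + 8*B*D)
S = -⅕ (S = 1/(-5) = -⅕ ≈ -0.20000)
(a(A(-4), 0)*S)*d = ((8*0*(1 - 4))*(-⅕))*7 = ((8*0*(-3))*(-⅕))*7 = (0*(-⅕))*7 = 0*7 = 0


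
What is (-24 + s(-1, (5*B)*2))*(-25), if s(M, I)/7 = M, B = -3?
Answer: 775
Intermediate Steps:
s(M, I) = 7*M
(-24 + s(-1, (5*B)*2))*(-25) = (-24 + 7*(-1))*(-25) = (-24 - 7)*(-25) = -31*(-25) = 775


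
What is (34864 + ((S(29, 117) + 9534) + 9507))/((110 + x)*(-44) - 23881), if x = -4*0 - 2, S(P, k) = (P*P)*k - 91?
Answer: -152211/28633 ≈ -5.3159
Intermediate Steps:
S(P, k) = -91 + k*P² (S(P, k) = P²*k - 91 = k*P² - 91 = -91 + k*P²)
x = -2 (x = 0 - 2 = -2)
(34864 + ((S(29, 117) + 9534) + 9507))/((110 + x)*(-44) - 23881) = (34864 + (((-91 + 117*29²) + 9534) + 9507))/((110 - 2)*(-44) - 23881) = (34864 + (((-91 + 117*841) + 9534) + 9507))/(108*(-44) - 23881) = (34864 + (((-91 + 98397) + 9534) + 9507))/(-4752 - 23881) = (34864 + ((98306 + 9534) + 9507))/(-28633) = (34864 + (107840 + 9507))*(-1/28633) = (34864 + 117347)*(-1/28633) = 152211*(-1/28633) = -152211/28633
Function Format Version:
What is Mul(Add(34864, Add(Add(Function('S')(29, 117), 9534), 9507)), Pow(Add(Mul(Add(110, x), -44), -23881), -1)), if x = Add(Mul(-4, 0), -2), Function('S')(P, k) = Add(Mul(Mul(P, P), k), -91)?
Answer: Rational(-152211, 28633) ≈ -5.3159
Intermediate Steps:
Function('S')(P, k) = Add(-91, Mul(k, Pow(P, 2))) (Function('S')(P, k) = Add(Mul(Pow(P, 2), k), -91) = Add(Mul(k, Pow(P, 2)), -91) = Add(-91, Mul(k, Pow(P, 2))))
x = -2 (x = Add(0, -2) = -2)
Mul(Add(34864, Add(Add(Function('S')(29, 117), 9534), 9507)), Pow(Add(Mul(Add(110, x), -44), -23881), -1)) = Mul(Add(34864, Add(Add(Add(-91, Mul(117, Pow(29, 2))), 9534), 9507)), Pow(Add(Mul(Add(110, -2), -44), -23881), -1)) = Mul(Add(34864, Add(Add(Add(-91, Mul(117, 841)), 9534), 9507)), Pow(Add(Mul(108, -44), -23881), -1)) = Mul(Add(34864, Add(Add(Add(-91, 98397), 9534), 9507)), Pow(Add(-4752, -23881), -1)) = Mul(Add(34864, Add(Add(98306, 9534), 9507)), Pow(-28633, -1)) = Mul(Add(34864, Add(107840, 9507)), Rational(-1, 28633)) = Mul(Add(34864, 117347), Rational(-1, 28633)) = Mul(152211, Rational(-1, 28633)) = Rational(-152211, 28633)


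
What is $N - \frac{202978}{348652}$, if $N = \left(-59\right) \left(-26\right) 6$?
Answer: $\frac{1604395015}{174326} \approx 9203.4$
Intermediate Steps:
$N = 9204$ ($N = 1534 \cdot 6 = 9204$)
$N - \frac{202978}{348652} = 9204 - \frac{202978}{348652} = 9204 - 202978 \cdot \frac{1}{348652} = 9204 - \frac{101489}{174326} = \frac{1604395015}{174326}$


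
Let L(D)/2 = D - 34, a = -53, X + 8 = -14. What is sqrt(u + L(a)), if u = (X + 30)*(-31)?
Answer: I*sqrt(422) ≈ 20.543*I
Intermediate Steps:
X = -22 (X = -8 - 14 = -22)
L(D) = -68 + 2*D (L(D) = 2*(D - 34) = 2*(-34 + D) = -68 + 2*D)
u = -248 (u = (-22 + 30)*(-31) = 8*(-31) = -248)
sqrt(u + L(a)) = sqrt(-248 + (-68 + 2*(-53))) = sqrt(-248 + (-68 - 106)) = sqrt(-248 - 174) = sqrt(-422) = I*sqrt(422)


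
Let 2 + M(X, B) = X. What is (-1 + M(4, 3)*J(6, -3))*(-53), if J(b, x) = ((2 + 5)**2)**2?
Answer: -254453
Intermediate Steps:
M(X, B) = -2 + X
J(b, x) = 2401 (J(b, x) = (7**2)**2 = 49**2 = 2401)
(-1 + M(4, 3)*J(6, -3))*(-53) = (-1 + (-2 + 4)*2401)*(-53) = (-1 + 2*2401)*(-53) = (-1 + 4802)*(-53) = 4801*(-53) = -254453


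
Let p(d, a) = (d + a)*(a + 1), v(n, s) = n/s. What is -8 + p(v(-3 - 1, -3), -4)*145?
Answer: 1152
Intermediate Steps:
p(d, a) = (1 + a)*(a + d) (p(d, a) = (a + d)*(1 + a) = (1 + a)*(a + d))
-8 + p(v(-3 - 1, -3), -4)*145 = -8 + (-4 + (-3 - 1)/(-3) + (-4)² - 4*(-3 - 1)/(-3))*145 = -8 + (-4 - 4*(-⅓) + 16 - (-16)*(-1)/3)*145 = -8 + (-4 + 4/3 + 16 - 4*4/3)*145 = -8 + (-4 + 4/3 + 16 - 16/3)*145 = -8 + 8*145 = -8 + 1160 = 1152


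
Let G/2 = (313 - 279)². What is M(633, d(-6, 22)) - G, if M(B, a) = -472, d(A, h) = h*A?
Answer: -2784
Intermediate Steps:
d(A, h) = A*h
G = 2312 (G = 2*(313 - 279)² = 2*34² = 2*1156 = 2312)
M(633, d(-6, 22)) - G = -472 - 1*2312 = -472 - 2312 = -2784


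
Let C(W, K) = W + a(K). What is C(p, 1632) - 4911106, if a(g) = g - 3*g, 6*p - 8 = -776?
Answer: -4914498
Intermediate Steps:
p = -128 (p = 4/3 + (⅙)*(-776) = 4/3 - 388/3 = -128)
a(g) = -2*g
C(W, K) = W - 2*K
C(p, 1632) - 4911106 = (-128 - 2*1632) - 4911106 = (-128 - 3264) - 4911106 = -3392 - 4911106 = -4914498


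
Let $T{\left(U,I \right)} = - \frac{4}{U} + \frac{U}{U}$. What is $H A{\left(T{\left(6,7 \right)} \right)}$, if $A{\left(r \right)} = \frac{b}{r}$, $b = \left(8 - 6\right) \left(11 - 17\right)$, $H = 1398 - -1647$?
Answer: $-109620$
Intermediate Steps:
$H = 3045$ ($H = 1398 + 1647 = 3045$)
$b = -12$ ($b = 2 \left(-6\right) = -12$)
$T{\left(U,I \right)} = 1 - \frac{4}{U}$ ($T{\left(U,I \right)} = - \frac{4}{U} + 1 = 1 - \frac{4}{U}$)
$A{\left(r \right)} = - \frac{12}{r}$
$H A{\left(T{\left(6,7 \right)} \right)} = 3045 \left(- \frac{12}{\frac{1}{6} \left(-4 + 6\right)}\right) = 3045 \left(- \frac{12}{\frac{1}{6} \cdot 2}\right) = 3045 \left(- 12 \frac{1}{\frac{1}{3}}\right) = 3045 \left(\left(-12\right) 3\right) = 3045 \left(-36\right) = -109620$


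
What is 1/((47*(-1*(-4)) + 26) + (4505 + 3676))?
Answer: 1/8395 ≈ 0.00011912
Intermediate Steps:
1/((47*(-1*(-4)) + 26) + (4505 + 3676)) = 1/((47*4 + 26) + 8181) = 1/((188 + 26) + 8181) = 1/(214 + 8181) = 1/8395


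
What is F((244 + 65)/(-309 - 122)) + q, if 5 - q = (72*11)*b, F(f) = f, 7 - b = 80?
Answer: 24920542/431 ≈ 57820.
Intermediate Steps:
b = -73 (b = 7 - 1*80 = 7 - 80 = -73)
q = 57821 (q = 5 - 72*11*(-73) = 5 - 792*(-73) = 5 - 1*(-57816) = 5 + 57816 = 57821)
F((244 + 65)/(-309 - 122)) + q = (244 + 65)/(-309 - 122) + 57821 = 309/(-431) + 57821 = 309*(-1/431) + 57821 = -309/431 + 57821 = 24920542/431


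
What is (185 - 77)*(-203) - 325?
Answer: -22249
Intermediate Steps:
(185 - 77)*(-203) - 325 = 108*(-203) - 325 = -21924 - 325 = -22249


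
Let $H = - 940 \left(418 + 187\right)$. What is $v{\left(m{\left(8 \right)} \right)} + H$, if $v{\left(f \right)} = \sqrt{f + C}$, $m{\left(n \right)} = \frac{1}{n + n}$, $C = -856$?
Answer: $-568700 + \frac{i \sqrt{13695}}{4} \approx -5.687 \cdot 10^{5} + 29.256 i$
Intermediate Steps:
$m{\left(n \right)} = \frac{1}{2 n}$
$v{\left(f \right)} = \sqrt{-856 + f}$ ($v{\left(f \right)} = \sqrt{f - 856} = \sqrt{-856 + f}$)
$H = -568700$ ($H = \left(-940\right) 605 = -568700$)
$v{\left(m{\left(8 \right)} \right)} + H = \sqrt{-856 + \frac{1}{2 \cdot 8}} - 568700 = \sqrt{-856 + \frac{1}{2} \cdot \frac{1}{8}} - 568700 = \sqrt{-856 + \frac{1}{16}} - 568700 = \sqrt{- \frac{13695}{16}} - 568700 = \frac{i \sqrt{13695}}{4} - 568700 = -568700 + \frac{i \sqrt{13695}}{4}$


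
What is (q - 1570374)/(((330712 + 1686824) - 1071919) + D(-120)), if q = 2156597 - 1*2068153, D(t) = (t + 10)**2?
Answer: -1481930/957717 ≈ -1.5474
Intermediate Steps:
D(t) = (10 + t)**2
q = 88444 (q = 2156597 - 2068153 = 88444)
(q - 1570374)/(((330712 + 1686824) - 1071919) + D(-120)) = (88444 - 1570374)/(((330712 + 1686824) - 1071919) + (10 - 120)**2) = -1481930/((2017536 - 1071919) + (-110)**2) = -1481930/(945617 + 12100) = -1481930/957717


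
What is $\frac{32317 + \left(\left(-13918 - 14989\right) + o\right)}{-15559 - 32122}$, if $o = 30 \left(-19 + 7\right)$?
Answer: $- \frac{3050}{47681} \approx -0.063967$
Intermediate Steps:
$o = -360$ ($o = 30 \left(-12\right) = -360$)
$\frac{32317 + \left(\left(-13918 - 14989\right) + o\right)}{-15559 - 32122} = \frac{32317 - 29267}{-15559 - 32122} = \frac{32317 - 29267}{-47681} = \left(32317 - 29267\right) \left(- \frac{1}{47681}\right) = 3050 \left(- \frac{1}{47681}\right) = - \frac{3050}{47681}$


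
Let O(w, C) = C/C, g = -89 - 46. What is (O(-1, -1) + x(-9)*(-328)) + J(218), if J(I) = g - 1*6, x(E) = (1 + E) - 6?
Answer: 4452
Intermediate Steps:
g = -135
O(w, C) = 1
x(E) = -5 + E
J(I) = -141 (J(I) = -135 - 1*6 = -135 - 6 = -141)
(O(-1, -1) + x(-9)*(-328)) + J(218) = (1 + (-5 - 9)*(-328)) - 141 = (1 - 14*(-328)) - 141 = (1 + 4592) - 141 = 4593 - 141 = 4452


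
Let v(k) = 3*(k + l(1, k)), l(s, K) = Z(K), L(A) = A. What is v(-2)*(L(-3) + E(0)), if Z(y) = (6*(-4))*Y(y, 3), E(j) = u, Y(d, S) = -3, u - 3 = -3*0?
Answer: 0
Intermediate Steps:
u = 3 (u = 3 - 3*0 = 3 + 0 = 3)
E(j) = 3
Z(y) = 72 (Z(y) = (6*(-4))*(-3) = -24*(-3) = 72)
l(s, K) = 72
v(k) = 216 + 3*k (v(k) = 3*(k + 72) = 3*(72 + k) = 216 + 3*k)
v(-2)*(L(-3) + E(0)) = (216 + 3*(-2))*(-3 + 3) = (216 - 6)*0 = 210*0 = 0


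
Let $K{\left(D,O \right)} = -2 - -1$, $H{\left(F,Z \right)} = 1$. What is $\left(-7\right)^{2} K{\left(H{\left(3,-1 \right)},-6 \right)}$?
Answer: $-49$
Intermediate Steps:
$K{\left(D,O \right)} = -1$ ($K{\left(D,O \right)} = -2 + 1 = -1$)
$\left(-7\right)^{2} K{\left(H{\left(3,-1 \right)},-6 \right)} = \left(-7\right)^{2} \left(-1\right) = 49 \left(-1\right) = -49$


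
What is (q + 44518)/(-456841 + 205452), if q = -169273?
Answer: 124755/251389 ≈ 0.49626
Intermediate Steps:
(q + 44518)/(-456841 + 205452) = (-169273 + 44518)/(-456841 + 205452) = -124755/(-251389) = -124755*(-1/251389) = 124755/251389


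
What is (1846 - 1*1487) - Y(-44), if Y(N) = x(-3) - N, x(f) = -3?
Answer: 318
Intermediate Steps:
Y(N) = -3 - N
(1846 - 1*1487) - Y(-44) = (1846 - 1*1487) - (-3 - 1*(-44)) = (1846 - 1487) - (-3 + 44) = 359 - 1*41 = 359 - 41 = 318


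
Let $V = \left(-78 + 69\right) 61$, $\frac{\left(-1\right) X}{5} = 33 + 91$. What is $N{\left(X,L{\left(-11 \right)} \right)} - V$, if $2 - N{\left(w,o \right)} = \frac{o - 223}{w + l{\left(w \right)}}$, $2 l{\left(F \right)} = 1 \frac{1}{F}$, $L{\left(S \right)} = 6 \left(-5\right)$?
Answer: $\frac{38481421}{69891} \approx 550.59$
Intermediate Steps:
$L{\left(S \right)} = -30$
$X = -620$ ($X = - 5 \left(33 + 91\right) = \left(-5\right) 124 = -620$)
$V = -549$ ($V = \left(-9\right) 61 = -549$)
$l{\left(F \right)} = \frac{1}{2 F}$ ($l{\left(F \right)} = \frac{1 \frac{1}{F}}{2} = \frac{1}{2 F}$)
$N{\left(w,o \right)} = 2 - \frac{-223 + o}{w + \frac{1}{2 w}}$ ($N{\left(w,o \right)} = 2 - \frac{o - 223}{w + \frac{1}{2 w}} = 2 - \frac{-223 + o}{w + \frac{1}{2 w}}$)
$N{\left(X,L{\left(-11 \right)} \right)} - V = \frac{2 \left(1 - 620 \left(223 - -30 + 2 \left(-620\right)\right)\right)}{1 + 2 \left(-620\right)^{2}} - -549 = \frac{2 \left(1 - 620 \left(223 + 30 - 1240\right)\right)}{1 + 2 \cdot 384400} + 549 = \frac{2 \left(1 - -611940\right)}{1 + 768800} + 549 = \frac{2 \left(1 + 611940\right)}{768801} + 549 = 2 \cdot \frac{1}{768801} \cdot 611941 + 549 = \frac{111262}{69891} + 549 = \frac{38481421}{69891}$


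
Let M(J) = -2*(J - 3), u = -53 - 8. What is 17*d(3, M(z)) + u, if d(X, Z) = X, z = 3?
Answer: -10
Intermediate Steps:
u = -61
M(J) = 6 - 2*J (M(J) = -2*(-3 + J) = 6 - 2*J)
17*d(3, M(z)) + u = 17*3 - 61 = 51 - 61 = -10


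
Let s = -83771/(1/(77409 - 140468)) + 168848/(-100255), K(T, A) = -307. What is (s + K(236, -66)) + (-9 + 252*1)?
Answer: 529598583764527/100255 ≈ 5.2825e+9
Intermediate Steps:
s = 529598590180847/100255 (s = -83771/(1/(-63059)) + 168848*(-1/100255) = -83771/(-1/63059) - 168848/100255 = -83771*(-63059) - 168848/100255 = 5282515489 - 168848/100255 = 529598590180847/100255 ≈ 5.2825e+9)
(s + K(236, -66)) + (-9 + 252*1) = (529598590180847/100255 - 307) + (-9 + 252*1) = 529598559402562/100255 + (-9 + 252) = 529598559402562/100255 + 243 = 529598583764527/100255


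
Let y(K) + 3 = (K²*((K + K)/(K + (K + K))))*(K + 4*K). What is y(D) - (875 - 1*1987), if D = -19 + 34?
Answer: 12359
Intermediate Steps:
D = 15
y(K) = -3 + 10*K³/3 (y(K) = -3 + (K²*((K + K)/(K + (K + K))))*(K + 4*K) = -3 + (K²*((2*K)/(K + 2*K)))*(5*K) = -3 + (K²*((2*K)/((3*K))))*(5*K) = -3 + (K²*((2*K)*(1/(3*K))))*(5*K) = -3 + (K²*(⅔))*(5*K) = -3 + (2*K²/3)*(5*K) = -3 + 10*K³/3)
y(D) - (875 - 1*1987) = (-3 + (10/3)*15³) - (875 - 1*1987) = (-3 + (10/3)*3375) - (875 - 1987) = (-3 + 11250) - 1*(-1112) = 11247 + 1112 = 12359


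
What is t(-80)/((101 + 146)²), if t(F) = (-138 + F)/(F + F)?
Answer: 109/4880720 ≈ 2.2333e-5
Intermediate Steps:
t(F) = (-138 + F)/(2*F) (t(F) = (-138 + F)/((2*F)) = (-138 + F)*(1/(2*F)) = (-138 + F)/(2*F))
t(-80)/((101 + 146)²) = ((½)*(-138 - 80)/(-80))/((101 + 146)²) = ((½)*(-1/80)*(-218))/(247²) = (109/80)/61009 = (109/80)*(1/61009) = 109/4880720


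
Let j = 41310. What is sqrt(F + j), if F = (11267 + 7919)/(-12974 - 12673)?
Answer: 4*sqrt(1698245573403)/25647 ≈ 203.25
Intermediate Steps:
F = -19186/25647 (F = 19186/(-25647) = 19186*(-1/25647) = -19186/25647 ≈ -0.74808)
sqrt(F + j) = sqrt(-19186/25647 + 41310) = sqrt(1059458384/25647) = 4*sqrt(1698245573403)/25647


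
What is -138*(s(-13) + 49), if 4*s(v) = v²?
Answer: -25185/2 ≈ -12593.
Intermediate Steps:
s(v) = v²/4
-138*(s(-13) + 49) = -138*((¼)*(-13)² + 49) = -138*((¼)*169 + 49) = -138*(169/4 + 49) = -138*365/4 = -25185/2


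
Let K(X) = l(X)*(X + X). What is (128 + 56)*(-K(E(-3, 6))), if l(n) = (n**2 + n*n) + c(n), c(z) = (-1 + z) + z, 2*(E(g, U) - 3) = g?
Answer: -3588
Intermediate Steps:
E(g, U) = 3 + g/2
c(z) = -1 + 2*z
l(n) = -1 + 2*n + 2*n**2 (l(n) = (n**2 + n*n) + (-1 + 2*n) = (n**2 + n**2) + (-1 + 2*n) = 2*n**2 + (-1 + 2*n) = -1 + 2*n + 2*n**2)
K(X) = 2*X*(-1 + 2*X + 2*X**2) (K(X) = (-1 + 2*X + 2*X**2)*(X + X) = (-1 + 2*X + 2*X**2)*(2*X) = 2*X*(-1 + 2*X + 2*X**2))
(128 + 56)*(-K(E(-3, 6))) = (128 + 56)*(-2*(3 + (1/2)*(-3))*(-1 + 2*(3 + (1/2)*(-3)) + 2*(3 + (1/2)*(-3))**2)) = 184*(-2*(3 - 3/2)*(-1 + 2*(3 - 3/2) + 2*(3 - 3/2)**2)) = 184*(-2*3*(-1 + 2*(3/2) + 2*(3/2)**2)/2) = 184*(-2*3*(-1 + 3 + 2*(9/4))/2) = 184*(-2*3*(-1 + 3 + 9/2)/2) = 184*(-2*3*13/(2*2)) = 184*(-1*39/2) = 184*(-39/2) = -3588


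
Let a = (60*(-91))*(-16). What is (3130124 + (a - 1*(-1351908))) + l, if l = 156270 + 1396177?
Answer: 6121839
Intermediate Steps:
a = 87360 (a = -5460*(-16) = 87360)
l = 1552447
(3130124 + (a - 1*(-1351908))) + l = (3130124 + (87360 - 1*(-1351908))) + 1552447 = (3130124 + (87360 + 1351908)) + 1552447 = (3130124 + 1439268) + 1552447 = 4569392 + 1552447 = 6121839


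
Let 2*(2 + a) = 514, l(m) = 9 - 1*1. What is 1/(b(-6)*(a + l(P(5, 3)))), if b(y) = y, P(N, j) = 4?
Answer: -1/1578 ≈ -0.00063371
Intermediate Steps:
l(m) = 8 (l(m) = 9 - 1 = 8)
a = 255 (a = -2 + (½)*514 = -2 + 257 = 255)
1/(b(-6)*(a + l(P(5, 3)))) = 1/(-6*(255 + 8)) = 1/(-6*263) = 1/(-1578) = -1/1578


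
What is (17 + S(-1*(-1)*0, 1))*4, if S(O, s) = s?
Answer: 72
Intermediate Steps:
(17 + S(-1*(-1)*0, 1))*4 = (17 + 1)*4 = 18*4 = 72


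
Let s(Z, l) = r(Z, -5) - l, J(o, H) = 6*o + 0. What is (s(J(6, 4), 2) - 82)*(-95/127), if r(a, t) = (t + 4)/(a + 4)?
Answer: 63859/1016 ≈ 62.853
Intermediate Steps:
J(o, H) = 6*o
r(a, t) = (4 + t)/(4 + a)
s(Z, l) = -l - 1/(4 + Z) (s(Z, l) = (4 - 5)/(4 + Z) - l = -1/(4 + Z) - l = -l - 1/(4 + Z))
(s(J(6, 4), 2) - 82)*(-95/127) = ((-1 - 1*2*(4 + 6*6))/(4 + 6*6) - 82)*(-95/127) = ((-1 - 1*2*(4 + 36))/(4 + 36) - 82)*(-95*1/127) = ((-1 - 1*2*40)/40 - 82)*(-95/127) = ((-1 - 80)/40 - 82)*(-95/127) = ((1/40)*(-81) - 82)*(-95/127) = (-81/40 - 82)*(-95/127) = -3361/40*(-95/127) = 63859/1016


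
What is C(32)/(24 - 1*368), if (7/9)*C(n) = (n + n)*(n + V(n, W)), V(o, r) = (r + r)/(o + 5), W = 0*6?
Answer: -2304/301 ≈ -7.6545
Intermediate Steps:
W = 0
V(o, r) = 2*r/(5 + o) (V(o, r) = (2*r)/(5 + o) = 2*r/(5 + o))
C(n) = 18*n**2/7 (C(n) = 9*((n + n)*(n + 2*0/(5 + n)))/7 = 9*((2*n)*(n + 0))/7 = 9*((2*n)*n)/7 = 9*(2*n**2)/7 = 18*n**2/7)
C(32)/(24 - 1*368) = ((18/7)*32**2)/(24 - 1*368) = ((18/7)*1024)/(24 - 368) = (18432/7)/(-344) = (18432/7)*(-1/344) = -2304/301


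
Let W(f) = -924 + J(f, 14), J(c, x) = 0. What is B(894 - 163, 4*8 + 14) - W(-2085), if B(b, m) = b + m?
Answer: 1701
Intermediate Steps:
W(f) = -924 (W(f) = -924 + 0 = -924)
B(894 - 163, 4*8 + 14) - W(-2085) = ((894 - 163) + (4*8 + 14)) - 1*(-924) = (731 + (32 + 14)) + 924 = (731 + 46) + 924 = 777 + 924 = 1701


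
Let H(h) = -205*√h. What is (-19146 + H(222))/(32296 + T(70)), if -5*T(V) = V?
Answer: -9573/16141 - 205*√222/32282 ≈ -0.68770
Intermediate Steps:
T(V) = -V/5
(-19146 + H(222))/(32296 + T(70)) = (-19146 - 205*√222)/(32296 - ⅕*70) = (-19146 - 205*√222)/(32296 - 14) = (-19146 - 205*√222)/32282 = (-19146 - 205*√222)*(1/32282) = -9573/16141 - 205*√222/32282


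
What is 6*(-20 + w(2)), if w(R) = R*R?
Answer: -96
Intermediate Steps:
w(R) = R²
6*(-20 + w(2)) = 6*(-20 + 2²) = 6*(-20 + 4) = 6*(-16) = -96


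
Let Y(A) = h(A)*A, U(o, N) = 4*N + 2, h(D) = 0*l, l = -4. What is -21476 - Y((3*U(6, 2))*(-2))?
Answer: -21476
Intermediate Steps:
h(D) = 0 (h(D) = 0*(-4) = 0)
U(o, N) = 2 + 4*N
Y(A) = 0 (Y(A) = 0*A = 0)
-21476 - Y((3*U(6, 2))*(-2)) = -21476 - 1*0 = -21476 + 0 = -21476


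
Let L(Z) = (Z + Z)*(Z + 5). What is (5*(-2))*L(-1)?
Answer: 80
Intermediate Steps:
L(Z) = 2*Z*(5 + Z) (L(Z) = (2*Z)*(5 + Z) = 2*Z*(5 + Z))
(5*(-2))*L(-1) = (5*(-2))*(2*(-1)*(5 - 1)) = -20*(-1)*4 = -10*(-8) = 80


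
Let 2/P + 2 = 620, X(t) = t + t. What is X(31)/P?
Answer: 19158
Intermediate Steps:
X(t) = 2*t
P = 1/309 (P = 2/(-2 + 620) = 2/618 = 2*(1/618) = 1/309 ≈ 0.0032362)
X(31)/P = (2*31)/(1/309) = 62*309 = 19158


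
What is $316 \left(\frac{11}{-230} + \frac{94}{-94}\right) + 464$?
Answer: $\frac{15282}{115} \approx 132.89$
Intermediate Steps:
$316 \left(\frac{11}{-230} + \frac{94}{-94}\right) + 464 = 316 \left(11 \left(- \frac{1}{230}\right) + 94 \left(- \frac{1}{94}\right)\right) + 464 = 316 \left(- \frac{11}{230} - 1\right) + 464 = 316 \left(- \frac{241}{230}\right) + 464 = - \frac{38078}{115} + 464 = \frac{15282}{115}$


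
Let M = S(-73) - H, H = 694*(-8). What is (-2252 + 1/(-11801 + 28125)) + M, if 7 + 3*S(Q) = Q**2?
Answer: 82827977/16324 ≈ 5074.0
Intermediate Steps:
S(Q) = -7/3 + Q**2/3
H = -5552
M = 7326 (M = (-7/3 + (1/3)*(-73)**2) - 1*(-5552) = (-7/3 + (1/3)*5329) + 5552 = (-7/3 + 5329/3) + 5552 = 1774 + 5552 = 7326)
(-2252 + 1/(-11801 + 28125)) + M = (-2252 + 1/(-11801 + 28125)) + 7326 = (-2252 + 1/16324) + 7326 = -36761647/16324 + 7326 = 82827977/16324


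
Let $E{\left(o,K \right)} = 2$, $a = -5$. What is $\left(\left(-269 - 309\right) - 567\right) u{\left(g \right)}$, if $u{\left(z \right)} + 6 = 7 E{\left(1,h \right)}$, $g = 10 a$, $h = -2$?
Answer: $-9160$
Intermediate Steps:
$g = -50$ ($g = 10 \left(-5\right) = -50$)
$u{\left(z \right)} = 8$ ($u{\left(z \right)} = -6 + 7 \cdot 2 = -6 + 14 = 8$)
$\left(\left(-269 - 309\right) - 567\right) u{\left(g \right)} = \left(\left(-269 - 309\right) - 567\right) 8 = \left(-578 - 567\right) 8 = \left(-1145\right) 8 = -9160$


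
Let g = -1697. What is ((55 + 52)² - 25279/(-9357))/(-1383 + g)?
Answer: -26788393/7204890 ≈ -3.7181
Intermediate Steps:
((55 + 52)² - 25279/(-9357))/(-1383 + g) = ((55 + 52)² - 25279/(-9357))/(-1383 - 1697) = (107² - 25279*(-1/9357))/(-3080) = (11449 + 25279/9357)*(-1/3080) = (107153572/9357)*(-1/3080) = -26788393/7204890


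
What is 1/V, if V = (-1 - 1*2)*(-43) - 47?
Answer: 1/82 ≈ 0.012195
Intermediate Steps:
V = 82 (V = (-1 - 2)*(-43) - 47 = -3*(-43) - 47 = 129 - 47 = 82)
1/V = 1/82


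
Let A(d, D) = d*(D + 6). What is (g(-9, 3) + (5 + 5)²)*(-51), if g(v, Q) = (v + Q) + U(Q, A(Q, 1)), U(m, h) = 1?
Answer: -4845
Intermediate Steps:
A(d, D) = d*(6 + D)
g(v, Q) = 1 + Q + v (g(v, Q) = (v + Q) + 1 = (Q + v) + 1 = 1 + Q + v)
(g(-9, 3) + (5 + 5)²)*(-51) = ((1 + 3 - 9) + (5 + 5)²)*(-51) = (-5 + 10²)*(-51) = (-5 + 100)*(-51) = 95*(-51) = -4845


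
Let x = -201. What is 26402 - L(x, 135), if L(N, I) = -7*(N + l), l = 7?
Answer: 25044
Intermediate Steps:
L(N, I) = -49 - 7*N (L(N, I) = -7*(N + 7) = -7*(7 + N) = -49 - 7*N)
26402 - L(x, 135) = 26402 - (-49 - 7*(-201)) = 26402 - (-49 + 1407) = 26402 - 1*1358 = 26402 - 1358 = 25044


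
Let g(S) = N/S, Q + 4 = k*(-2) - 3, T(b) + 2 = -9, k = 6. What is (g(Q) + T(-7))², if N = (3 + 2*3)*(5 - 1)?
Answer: 60025/361 ≈ 166.27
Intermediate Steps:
T(b) = -11 (T(b) = -2 - 9 = -11)
Q = -19 (Q = -4 + (6*(-2) - 3) = -4 + (-12 - 3) = -4 - 15 = -19)
N = 36 (N = (3 + 6)*4 = 9*4 = 36)
g(S) = 36/S
(g(Q) + T(-7))² = (36/(-19) - 11)² = (36*(-1/19) - 11)² = (-36/19 - 11)² = (-245/19)² = 60025/361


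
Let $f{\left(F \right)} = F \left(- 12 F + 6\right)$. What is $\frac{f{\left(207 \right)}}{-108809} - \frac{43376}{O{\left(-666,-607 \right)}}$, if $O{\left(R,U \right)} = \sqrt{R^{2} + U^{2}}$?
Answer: $\frac{512946}{108809} - \frac{43376 \sqrt{812005}}{812005} \approx -43.422$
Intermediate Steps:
$f{\left(F \right)} = F \left(6 - 12 F\right)$
$\frac{f{\left(207 \right)}}{-108809} - \frac{43376}{O{\left(-666,-607 \right)}} = \frac{6 \cdot 207 \left(1 - 414\right)}{-108809} - \frac{43376}{\sqrt{\left(-666\right)^{2} + \left(-607\right)^{2}}} = 6 \cdot 207 \left(1 - 414\right) \left(- \frac{1}{108809}\right) - \frac{43376}{\sqrt{443556 + 368449}} = 6 \cdot 207 \left(-413\right) \left(- \frac{1}{108809}\right) - \frac{43376}{\sqrt{812005}} = \left(-512946\right) \left(- \frac{1}{108809}\right) - 43376 \frac{\sqrt{812005}}{812005} = \frac{512946}{108809} - \frac{43376 \sqrt{812005}}{812005}$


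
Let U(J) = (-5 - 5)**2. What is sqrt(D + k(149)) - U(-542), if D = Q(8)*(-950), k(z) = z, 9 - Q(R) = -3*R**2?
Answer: -100 + 13*I*sqrt(1129) ≈ -100.0 + 436.81*I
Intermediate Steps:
Q(R) = 9 + 3*R**2 (Q(R) = 9 - (-3)*R**2 = 9 + 3*R**2)
U(J) = 100 (U(J) = (-10)**2 = 100)
D = -190950 (D = (9 + 3*8**2)*(-950) = (9 + 3*64)*(-950) = (9 + 192)*(-950) = 201*(-950) = -190950)
sqrt(D + k(149)) - U(-542) = sqrt(-190950 + 149) - 1*100 = sqrt(-190801) - 100 = 13*I*sqrt(1129) - 100 = -100 + 13*I*sqrt(1129)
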